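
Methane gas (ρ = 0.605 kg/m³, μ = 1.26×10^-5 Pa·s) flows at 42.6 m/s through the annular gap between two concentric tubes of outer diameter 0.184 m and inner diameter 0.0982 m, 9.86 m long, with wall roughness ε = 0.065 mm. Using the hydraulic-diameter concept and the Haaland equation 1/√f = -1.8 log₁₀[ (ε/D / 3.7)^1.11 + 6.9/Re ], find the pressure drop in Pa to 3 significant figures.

ΔP ≈ 1270 Pa

Hydraulic diameter D_h = 4A/P = D_o - D_i = 0.184 - 0.0982 = 0.0858 m.
Re = ρVD_h/μ = 0.605·42.6·0.0858/1.26e-05 = 1.755e+05.
ε/D_h = 6.5e-05/0.0858 = 0.000758; Haaland gives 1/√f = -1.8 log₁₀[8.04e-05+3.93e-05] = 7.059, so f = 0.02007.
ΔP = f(L/D_h)(ρV²/2) = 0.02007·9.86/0.0858·549 = 1266 Pa.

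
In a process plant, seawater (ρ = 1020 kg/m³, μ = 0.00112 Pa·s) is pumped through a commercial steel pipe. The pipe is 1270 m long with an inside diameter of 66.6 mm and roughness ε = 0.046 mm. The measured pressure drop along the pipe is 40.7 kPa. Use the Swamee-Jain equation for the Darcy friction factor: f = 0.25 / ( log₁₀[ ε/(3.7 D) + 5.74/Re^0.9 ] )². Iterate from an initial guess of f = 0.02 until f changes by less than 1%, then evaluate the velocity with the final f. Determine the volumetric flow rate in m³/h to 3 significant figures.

Q ≈ 4.99 m³/h

Rearranging Darcy-Weisbach: V = √(2·ΔP·D/(f·L·ρ)). With ε/D = 4.6e-05/0.0666 = 0.000691, iterate starting from f = 0.02:
  f = 0.02 → V = √(2·4.07e+04·0.0666/(0.02·1270·1020)) = 0.4574 m/s; Re = ρVD/μ = 2.775e+04; f → 0.02572
  f = 0.02572 → V = 0.4034 m/s; Re = 2.447e+04; f → 0.02635
  f = 0.02635 → V = 0.3985 m/s; Re = 2.417e+04; f → 0.02641
Converged (Δf/f < 1%). With the final f = 0.02641: V = √(2·4.07e+04·0.0666/(0.02641·1270·1020)) = 0.3981 m/s.
Q = V·A = 0.3981·(π/4·0.0666²) = 0.001387 m³/s = 4.99 m³/h.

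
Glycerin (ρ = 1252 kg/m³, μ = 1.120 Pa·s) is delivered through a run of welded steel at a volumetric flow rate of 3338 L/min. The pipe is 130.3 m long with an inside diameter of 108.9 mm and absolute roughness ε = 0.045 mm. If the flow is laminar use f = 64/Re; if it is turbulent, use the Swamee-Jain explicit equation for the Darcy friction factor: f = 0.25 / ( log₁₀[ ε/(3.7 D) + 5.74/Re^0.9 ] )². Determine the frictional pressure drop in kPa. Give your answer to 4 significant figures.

Q = 3338 L/min = 3338/60000 = 0.05563 m³/s.
Cross-sectional area A = πD²/4 = π(0.1089)²/4 = 0.009314 m²; mean velocity V = Q/A = 0.05563/0.009314 = 5.973 m/s.
Reynolds number Re = ρVD/μ = 1252 · 5.973 · 0.1089 / 1.12 = 727.1.
Re < 2300 → laminar flow, so f = 64/Re = 64/727.1 = 0.08802 (the turbulent correlation is not needed).
Darcy-Weisbach: ΔP = f(L/D)(ρV²/2) = 0.08802·(130.3/0.1089)·(1252·5.973²/2) = 0.08802·1197·2.233e+04 = 2.352e+06 Pa.
ΔP = 2.352e+06 Pa = 2352 kPa.

ΔP ≈ 2352 kPa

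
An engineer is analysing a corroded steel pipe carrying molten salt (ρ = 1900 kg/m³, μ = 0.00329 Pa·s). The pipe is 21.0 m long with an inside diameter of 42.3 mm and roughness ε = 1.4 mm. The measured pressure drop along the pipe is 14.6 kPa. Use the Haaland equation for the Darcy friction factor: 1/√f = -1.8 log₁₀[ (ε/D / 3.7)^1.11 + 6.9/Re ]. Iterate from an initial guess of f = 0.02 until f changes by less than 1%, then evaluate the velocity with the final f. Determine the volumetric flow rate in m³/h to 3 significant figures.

Q ≈ 3.59 m³/h

Rearranging Darcy-Weisbach: V = √(2·ΔP·D/(f·L·ρ)). With ε/D = 0.0014/0.0423 = 0.0331, iterate starting from f = 0.02:
  f = 0.02 → V = √(2·1.46e+04·0.0423/(0.02·21·1900)) = 1.244 m/s; Re = ρVD/μ = 3.039e+04; f → 0.06066
  f = 0.06066 → V = 0.7143 m/s; Re = 1.745e+04; f → 0.06137
  f = 0.06137 → V = 0.7102 m/s; Re = 1.735e+04; f → 0.06138
Converged (Δf/f < 1%). With the final f = 0.06138: V = √(2·1.46e+04·0.0423/(0.06138·21·1900)) = 0.7102 m/s.
Q = V·A = 0.7102·(π/4·0.0423²) = 0.000998 m³/s = 3.59 m³/h.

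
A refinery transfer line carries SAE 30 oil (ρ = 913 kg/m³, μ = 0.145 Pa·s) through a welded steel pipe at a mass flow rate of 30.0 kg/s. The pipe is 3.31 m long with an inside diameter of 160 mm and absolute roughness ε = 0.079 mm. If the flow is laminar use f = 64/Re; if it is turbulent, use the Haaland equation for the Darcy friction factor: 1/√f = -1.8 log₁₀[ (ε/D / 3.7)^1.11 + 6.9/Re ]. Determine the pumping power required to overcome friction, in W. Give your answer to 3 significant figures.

A = πD²/4 = π(0.16)²/4 = 0.02011 m²; mean velocity V = ṁ/(ρA) = 30/(913 · 0.02011) = 1.634 m/s.
Reynolds number Re = ρVD/μ = 913 · 1.634 · 0.16 / 0.145 = 1646.
Re < 2300 → laminar flow, so f = 64/Re = 64/1646 = 0.03887 (the turbulent correlation is not needed).
Darcy-Weisbach: ΔP = f(L/D)(ρV²/2) = 0.03887·(3.31/0.16)·(913·1.634²/2) = 0.03887·20.69·1219 = 980.5 Pa.
Q = ṁ/ρ = 30/913 = 0.03286 m³/s.
Pumping power P = QΔP = 0.03286·980.5 = 32.22 W = 32.2 W.

P ≈ 32.2 W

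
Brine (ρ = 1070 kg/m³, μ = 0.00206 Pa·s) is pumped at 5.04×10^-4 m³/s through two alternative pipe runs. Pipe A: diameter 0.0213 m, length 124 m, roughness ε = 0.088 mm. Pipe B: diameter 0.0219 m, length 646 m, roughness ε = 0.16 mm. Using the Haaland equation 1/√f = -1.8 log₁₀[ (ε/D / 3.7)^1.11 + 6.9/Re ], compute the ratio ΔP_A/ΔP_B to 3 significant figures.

Pipe A: V = Q/A = 0.000504/0.0003563 = 1.414 m/s; Re = 1.565e+04; ε/D = 0.00413; Haaland → f = 0.03399; ΔP_A = f(L/D)(ρV²/2) = 2.118e+05 Pa.
Pipe B: V = Q/A = 0.000504/0.0003767 = 1.338 m/s; Re = 1.522e+04; ε/D = 0.00731; Haaland → f = 0.03829; ΔP_B = f(L/D)(ρV²/2) = 1.082e+06 Pa.
ΔP_A/ΔP_B = 2.118e+05/1.082e+06 = 0.196.

ΔP_A/ΔP_B ≈ 0.196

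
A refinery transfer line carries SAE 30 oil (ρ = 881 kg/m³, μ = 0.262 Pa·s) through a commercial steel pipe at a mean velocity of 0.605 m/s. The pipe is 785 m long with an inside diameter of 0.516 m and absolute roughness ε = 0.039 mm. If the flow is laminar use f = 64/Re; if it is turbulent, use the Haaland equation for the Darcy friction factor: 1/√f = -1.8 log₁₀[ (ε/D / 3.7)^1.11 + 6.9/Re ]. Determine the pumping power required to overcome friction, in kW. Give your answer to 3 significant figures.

Reynolds number Re = ρVD/μ = 881 · 0.605 · 0.516 / 0.262 = 1050.
Re < 2300 → laminar flow, so f = 64/Re = 64/1050 = 0.06097 (the turbulent correlation is not needed).
Darcy-Weisbach: ΔP = f(L/D)(ρV²/2) = 0.06097·(785/0.516)·(881·0.605²/2) = 0.06097·1521·161.2 = 1.495e+04 Pa.
Q = V·A = 0.605·0.2091 = 0.1265 m³/s.
Pumping power P = QΔP = 0.1265·1.495e+04 = 1892 W = 1.89 kW.

P ≈ 1.89 kW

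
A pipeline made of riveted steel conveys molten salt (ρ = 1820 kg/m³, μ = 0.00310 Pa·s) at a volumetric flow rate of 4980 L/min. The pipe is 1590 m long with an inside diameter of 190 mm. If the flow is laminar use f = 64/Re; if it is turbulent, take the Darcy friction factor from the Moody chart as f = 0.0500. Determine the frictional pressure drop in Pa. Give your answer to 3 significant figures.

ΔP ≈ 3.26×10^6 Pa

Q = 4980 L/min = 4980/60000 = 0.083 m³/s.
Cross-sectional area A = πD²/4 = π(0.19)²/4 = 0.02835 m²; mean velocity V = Q/A = 0.083/0.02835 = 2.927 m/s.
Reynolds number Re = ρVD/μ = 1820 · 2.927 · 0.19 / 0.0031 = 3.265e+05.
Re > 4000 → turbulent; use the Moody-chart value f = 0.0500.
Darcy-Weisbach: ΔP = f(L/D)(ρV²/2) = 0.05·(1590/0.19)·(1820·2.927²/2) = 0.05·8368·7798 = 3.263e+06 Pa.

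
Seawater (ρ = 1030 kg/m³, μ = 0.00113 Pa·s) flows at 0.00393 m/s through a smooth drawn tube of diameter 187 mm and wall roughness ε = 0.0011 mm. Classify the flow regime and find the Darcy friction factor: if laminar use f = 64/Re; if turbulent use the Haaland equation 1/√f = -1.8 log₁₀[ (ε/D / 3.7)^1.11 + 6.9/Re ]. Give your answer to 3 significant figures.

Re = ρVD/μ = 1030·0.00393·0.187/0.00113 = 669.9.
Re < 2300 → laminar, so f = 64/Re = 0.09554 (roughness is irrelevant in laminar flow).

f ≈ 0.0955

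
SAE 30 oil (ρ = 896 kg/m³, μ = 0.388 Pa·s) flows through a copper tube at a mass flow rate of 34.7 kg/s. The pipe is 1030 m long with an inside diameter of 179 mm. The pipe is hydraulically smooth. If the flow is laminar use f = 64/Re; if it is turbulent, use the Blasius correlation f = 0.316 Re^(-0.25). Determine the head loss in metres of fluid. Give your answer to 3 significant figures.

h_f ≈ 69.9 m

A = πD²/4 = π(0.179)²/4 = 0.02516 m²; mean velocity V = ṁ/(ρA) = 34.7/(896 · 0.02516) = 1.539 m/s.
Reynolds number Re = ρVD/μ = 896 · 1.539 · 0.179 / 0.388 = 636.1.
Re < 2300 → laminar flow, so f = 64/Re = 64/636.1 = 0.1006 (the turbulent correlation is not needed).
Darcy-Weisbach: ΔP = f(L/D)(ρV²/2) = 0.1006·(1030/0.179)·(896·1.539²/2) = 0.1006·5754·1061 = 6.142e+05 Pa.
Head loss h_f = ΔP/(ρg) = 6.142e+05/(896·9.81) = 69.9 m.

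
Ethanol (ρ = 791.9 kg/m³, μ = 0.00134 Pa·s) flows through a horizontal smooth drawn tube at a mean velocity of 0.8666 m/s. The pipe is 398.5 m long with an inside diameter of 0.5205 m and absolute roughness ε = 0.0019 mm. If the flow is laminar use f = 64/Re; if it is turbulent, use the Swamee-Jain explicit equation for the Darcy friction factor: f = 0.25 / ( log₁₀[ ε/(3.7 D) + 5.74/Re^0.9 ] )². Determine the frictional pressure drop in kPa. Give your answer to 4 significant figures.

ΔP ≈ 3.355 kPa

Reynolds number Re = ρVD/μ = 791.9 · 0.8666 · 0.5205 / 0.00134 = 2.666e+05.
Re > 4000 → turbulent. Relative roughness ε/D = 1.9e-06/0.5205 = 3.65e-06. Swamee-Jain: f = 0.25/(log₁₀[3.65e-06/3.7 + 5.74/2.666e+05^0.9])² = 0.25/(log₁₀[9.87e-07 + 7.51e-05])² = 0.25/(-4.119)² = 0.01474.
Darcy-Weisbach: ΔP = f(L/D)(ρV²/2) = 0.01474·(398.5/0.5205)·(791.9·0.8666²/2) = 0.01474·765.6·297.4 = 3355 Pa.
ΔP = 3355 Pa = 3.355 kPa.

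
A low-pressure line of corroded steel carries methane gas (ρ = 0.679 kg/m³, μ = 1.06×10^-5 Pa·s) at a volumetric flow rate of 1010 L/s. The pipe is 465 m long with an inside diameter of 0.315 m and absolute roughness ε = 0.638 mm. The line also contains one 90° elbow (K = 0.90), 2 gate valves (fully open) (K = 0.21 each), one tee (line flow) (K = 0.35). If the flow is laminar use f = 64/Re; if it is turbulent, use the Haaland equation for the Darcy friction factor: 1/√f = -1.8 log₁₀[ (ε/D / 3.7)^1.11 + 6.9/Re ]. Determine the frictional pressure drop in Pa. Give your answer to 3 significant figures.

ΔP ≈ 2130 Pa

Q = 1010 L/s = 1010/1000 = 1.01 m³/s.
Cross-sectional area A = πD²/4 = π(0.315)²/4 = 0.07793 m²; mean velocity V = Q/A = 1.01/0.07793 = 12.96 m/s.
Reynolds number Re = ρVD/μ = 0.679 · 12.96 · 0.315 / 1.06e-05 = 2.615e+05.
Re > 4000 → turbulent. Relative roughness ε/D = 0.000638/0.315 = 0.00203. Haaland: 1/√f = -1.8 log₁₀[(0.00203/3.7)^1.11 + 6.9/2.615e+05] = -1.8 log₁₀[0.00024 + 2.64e-05] = 6.435, so f = 0.02415.
Total minor-loss coefficient ΣK = 1·0.9 + 2·0.21 + 1·0.35 = 1.67.
ΔP = [f·L/D + ΣK]·(ρV²/2) = [0.02415·465/0.315 + 1.67]·(0.679·12.96²/2) = [35.65 + 1.67]·57.02 = 2128 Pa.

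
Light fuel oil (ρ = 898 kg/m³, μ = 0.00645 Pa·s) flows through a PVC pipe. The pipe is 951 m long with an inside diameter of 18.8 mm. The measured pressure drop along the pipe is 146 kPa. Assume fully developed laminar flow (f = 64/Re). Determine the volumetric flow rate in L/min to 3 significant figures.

Q ≈ 4.38 L/min

For laminar flow, f = 64/Re with Re = ρVD/μ, so Darcy-Weisbach reduces to ΔP = 32μLV/D². Solving for V: V = ΔP·D²/(32μL) = 1.46e+05·(0.0188)²/(32·0.00645·951) = 0.2629 m/s.
Check: Re = ρVD/μ = 898·0.2629·0.0188/0.00645 = 688.1 < 2300, so the laminar assumption holds.
Q = V·A = 0.2629·(π/4·0.0188²) = 7.298e-05 m³/s = 4.38 L/min.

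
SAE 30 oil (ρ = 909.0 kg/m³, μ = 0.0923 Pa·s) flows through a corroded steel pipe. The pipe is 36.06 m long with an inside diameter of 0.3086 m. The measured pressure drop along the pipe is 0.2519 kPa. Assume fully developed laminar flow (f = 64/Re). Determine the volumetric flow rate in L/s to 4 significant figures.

For laminar flow, f = 64/Re with Re = ρVD/μ, so Darcy-Weisbach reduces to ΔP = 32μLV/D². Solving for V: V = ΔP·D²/(32μL) = 251.9·(0.3086)²/(32·0.0923·36.06) = 0.2252 m/s.
Check: Re = ρVD/μ = 909·0.2252·0.3086/0.0923 = 684.5 < 2300, so the laminar assumption holds.
Q = V·A = 0.2252·(π/4·0.3086²) = 0.01685 m³/s = 16.85 L/s.

Q ≈ 16.85 L/s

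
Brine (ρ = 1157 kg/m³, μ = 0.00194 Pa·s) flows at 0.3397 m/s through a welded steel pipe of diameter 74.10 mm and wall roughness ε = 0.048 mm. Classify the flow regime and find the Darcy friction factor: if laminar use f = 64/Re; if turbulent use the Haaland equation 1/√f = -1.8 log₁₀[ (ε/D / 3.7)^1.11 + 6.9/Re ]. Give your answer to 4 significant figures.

Re = ρVD/μ = 1157·0.3397·0.0741/0.00194 = 1.501e+04.
Re > 4000 → turbulent. ε/D = 4.8e-05/0.0741 = 0.000648; Haaland: 1/√f = -1.8 log₁₀[6.76e-05 + 0.00046] = 5.9, so f = 0.02872.

f ≈ 0.02872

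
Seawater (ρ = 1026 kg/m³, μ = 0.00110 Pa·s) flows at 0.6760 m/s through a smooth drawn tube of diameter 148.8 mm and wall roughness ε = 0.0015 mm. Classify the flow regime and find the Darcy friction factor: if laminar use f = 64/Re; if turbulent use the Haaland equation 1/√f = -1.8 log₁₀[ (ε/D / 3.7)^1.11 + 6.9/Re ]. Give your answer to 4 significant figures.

f ≈ 0.01810

Re = ρVD/μ = 1026·0.676·0.1488/0.0011 = 9.382e+04.
Re > 4000 → turbulent. ε/D = 1.5e-06/0.1488 = 1.01e-05; Haaland: 1/√f = -1.8 log₁₀[6.66e-07 + 7.35e-05] = 7.433, so f = 0.0181.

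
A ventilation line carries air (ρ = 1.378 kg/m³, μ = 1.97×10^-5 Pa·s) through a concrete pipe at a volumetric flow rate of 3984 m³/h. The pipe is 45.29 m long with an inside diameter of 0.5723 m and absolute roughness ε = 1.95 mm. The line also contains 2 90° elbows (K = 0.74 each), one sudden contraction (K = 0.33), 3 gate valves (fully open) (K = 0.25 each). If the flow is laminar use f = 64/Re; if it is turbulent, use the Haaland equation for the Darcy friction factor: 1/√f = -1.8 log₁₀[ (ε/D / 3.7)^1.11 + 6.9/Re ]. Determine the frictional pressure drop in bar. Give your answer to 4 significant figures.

Q = 3984 m³/h = 3984/3600 = 1.107 m³/s.
Cross-sectional area A = πD²/4 = π(0.5723)²/4 = 0.2572 m²; mean velocity V = Q/A = 1.107/0.2572 = 4.302 m/s.
Reynolds number Re = ρVD/μ = 1.378 · 4.302 · 0.5723 / 1.97e-05 = 1.722e+05.
Re > 4000 → turbulent. Relative roughness ε/D = 0.00195/0.5723 = 0.00341. Haaland: 1/√f = -1.8 log₁₀[(0.00341/3.7)^1.11 + 6.9/1.722e+05] = -1.8 log₁₀[0.000427 + 4.01e-05] = 5.995, so f = 0.02782.
Total minor-loss coefficient ΣK = 2·0.74 + 1·0.33 + 3·0.25 = 2.56.
ΔP = [f·L/D + ΣK]·(ρV²/2) = [0.02782·45.29/0.5723 + 2.56]·(1.378·4.302²/2) = [2.202 + 2.56]·12.75 = 60.72 Pa.
ΔP = 60.72 Pa = 6.072×10^-4 bar.

ΔP ≈ 6.072×10^-4 bar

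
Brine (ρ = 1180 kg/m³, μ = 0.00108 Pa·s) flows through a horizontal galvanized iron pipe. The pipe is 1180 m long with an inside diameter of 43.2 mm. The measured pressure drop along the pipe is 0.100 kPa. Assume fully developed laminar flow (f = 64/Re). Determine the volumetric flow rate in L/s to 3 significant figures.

Q ≈ 0.00671 L/s

For laminar flow, f = 64/Re with Re = ρVD/μ, so Darcy-Weisbach reduces to ΔP = 32μLV/D². Solving for V: V = ΔP·D²/(32μL) = 100·(0.0432)²/(32·0.00108·1180) = 0.004576 m/s.
Check: Re = ρVD/μ = 1180·0.004576·0.0432/0.00108 = 216 < 2300, so the laminar assumption holds.
Q = V·A = 0.004576·(π/4·0.0432²) = 6.708e-06 m³/s = 0.00671 L/s.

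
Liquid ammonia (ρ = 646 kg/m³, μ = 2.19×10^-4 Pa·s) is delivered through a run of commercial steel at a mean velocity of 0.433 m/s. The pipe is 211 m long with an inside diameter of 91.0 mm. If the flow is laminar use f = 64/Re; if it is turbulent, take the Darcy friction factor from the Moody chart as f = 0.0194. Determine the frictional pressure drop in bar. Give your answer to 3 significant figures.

ΔP ≈ 0.0272 bar

Reynolds number Re = ρVD/μ = 646 · 0.433 · 0.091 / 0.000219 = 1.162e+05.
Re > 4000 → turbulent; use the Moody-chart value f = 0.0194.
Darcy-Weisbach: ΔP = f(L/D)(ρV²/2) = 0.0194·(211/0.091)·(646·0.433²/2) = 0.0194·2319·60.56 = 2724 Pa.
ΔP = 2724 Pa = 0.0272 bar.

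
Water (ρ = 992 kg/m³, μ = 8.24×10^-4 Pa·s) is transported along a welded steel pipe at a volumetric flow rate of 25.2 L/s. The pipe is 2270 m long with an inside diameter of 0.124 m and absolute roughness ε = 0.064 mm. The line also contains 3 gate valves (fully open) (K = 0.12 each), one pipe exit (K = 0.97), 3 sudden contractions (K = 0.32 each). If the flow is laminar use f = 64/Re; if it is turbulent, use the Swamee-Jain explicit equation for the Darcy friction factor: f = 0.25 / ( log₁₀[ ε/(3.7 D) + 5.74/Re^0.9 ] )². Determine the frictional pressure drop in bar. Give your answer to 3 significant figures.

Q = 25.2 L/s = 25.2/1000 = 0.0252 m³/s.
Cross-sectional area A = πD²/4 = π(0.124)²/4 = 0.01208 m²; mean velocity V = Q/A = 0.0252/0.01208 = 2.087 m/s.
Reynolds number Re = ρVD/μ = 992 · 2.087 · 0.124 / 0.000824 = 3.115e+05.
Re > 4000 → turbulent. Relative roughness ε/D = 6.4e-05/0.124 = 0.000516. Swamee-Jain: f = 0.25/(log₁₀[0.000516/3.7 + 5.74/3.115e+05^0.9])² = 0.25/(log₁₀[0.000139 + 6.53e-05])² = 0.25/(-3.689)² = 0.01837.
Total minor-loss coefficient ΣK = 3·0.12 + 1·0.97 + 3·0.32 = 2.29.
ΔP = [f·L/D + ΣK]·(ρV²/2) = [0.01837·2270/0.124 + 2.29]·(992·2.087²/2) = [336.4 + 2.29]·2160 = 7.314e+05 Pa.
ΔP = 7.314e+05 Pa = 7.31 bar.

ΔP ≈ 7.31 bar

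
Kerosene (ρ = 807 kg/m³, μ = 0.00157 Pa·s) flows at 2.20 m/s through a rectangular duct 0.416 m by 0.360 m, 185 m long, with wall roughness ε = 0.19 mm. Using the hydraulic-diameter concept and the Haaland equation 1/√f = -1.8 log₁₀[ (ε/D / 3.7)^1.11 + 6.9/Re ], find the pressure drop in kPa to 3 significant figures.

ΔP ≈ 16.5 kPa

Hydraulic diameter D_h = 4A/P = 4·(0.416·0.36)/(2·(0.416+0.36)) = 0.599/1.552 = 0.386 m.
Re = ρVD_h/μ = 807·2.2·0.386/0.00157 = 4.365e+05.
ε/D_h = 0.00019/0.386 = 0.000492; Haaland gives 1/√f = -1.8 log₁₀[4.98e-05+1.58e-05] = 7.529, so f = 0.01764.
ΔP = f(L/D_h)(ρV²/2) = 0.01764·185/0.386·1953 = 1.651e+04 Pa.
ΔP = 16.5 kPa.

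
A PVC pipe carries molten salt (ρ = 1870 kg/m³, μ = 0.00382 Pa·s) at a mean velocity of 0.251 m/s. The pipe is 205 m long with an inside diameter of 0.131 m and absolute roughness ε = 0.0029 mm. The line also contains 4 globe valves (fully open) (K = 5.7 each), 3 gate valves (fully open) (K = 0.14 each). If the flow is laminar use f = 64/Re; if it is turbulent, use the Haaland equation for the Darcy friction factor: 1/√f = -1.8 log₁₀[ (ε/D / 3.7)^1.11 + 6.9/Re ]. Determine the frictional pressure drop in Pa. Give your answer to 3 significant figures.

ΔP ≈ 3880 Pa

Reynolds number Re = ρVD/μ = 1870 · 0.251 · 0.131 / 0.00382 = 1.61e+04.
Re > 4000 → turbulent. Relative roughness ε/D = 2.9e-06/0.131 = 2.21e-05. Haaland: 1/√f = -1.8 log₁₀[(2.21e-05/3.7)^1.11 + 6.9/1.61e+04] = -1.8 log₁₀[1.59e-06 + 0.000429] = 6.059, so f = 0.02724.
Total minor-loss coefficient ΣK = 4·5.7 + 3·0.14 = 23.2.
ΔP = [f·L/D + ΣK]·(ρV²/2) = [0.02724·205/0.131 + 23.2]·(1870·0.251²/2) = [42.62 + 23.2]·58.91 = 3879 Pa.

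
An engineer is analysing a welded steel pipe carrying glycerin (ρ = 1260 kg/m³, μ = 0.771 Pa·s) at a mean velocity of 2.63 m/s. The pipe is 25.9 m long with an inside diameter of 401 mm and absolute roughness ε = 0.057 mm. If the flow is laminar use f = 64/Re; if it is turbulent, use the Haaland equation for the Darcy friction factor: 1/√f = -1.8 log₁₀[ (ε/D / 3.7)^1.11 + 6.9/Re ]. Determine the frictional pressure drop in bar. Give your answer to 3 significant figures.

Reynolds number Re = ρVD/μ = 1260 · 2.63 · 0.401 / 0.771 = 1724.
Re < 2300 → laminar flow, so f = 64/Re = 64/1724 = 0.03713 (the turbulent correlation is not needed).
Darcy-Weisbach: ΔP = f(L/D)(ρV²/2) = 0.03713·(25.9/0.401)·(1260·2.63²/2) = 0.03713·64.59·4358 = 1.045e+04 Pa.
ΔP = 1.045e+04 Pa = 0.105 bar.

ΔP ≈ 0.105 bar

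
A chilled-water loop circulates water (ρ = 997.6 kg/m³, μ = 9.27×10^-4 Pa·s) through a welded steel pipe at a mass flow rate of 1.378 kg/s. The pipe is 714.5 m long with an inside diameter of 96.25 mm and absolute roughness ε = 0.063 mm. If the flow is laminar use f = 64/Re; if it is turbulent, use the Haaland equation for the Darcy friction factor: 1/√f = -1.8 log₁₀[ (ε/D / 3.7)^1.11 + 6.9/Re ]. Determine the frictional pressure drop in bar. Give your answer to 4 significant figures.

A = πD²/4 = π(0.09625)²/4 = 0.007276 m²; mean velocity V = ṁ/(ρA) = 1.378/(997.6 · 0.007276) = 0.1898 m/s.
Reynolds number Re = ρVD/μ = 997.6 · 0.1898 · 0.09625 / 0.000927 = 1.966e+04.
Re > 4000 → turbulent. Relative roughness ε/D = 6.3e-05/0.09625 = 0.000655. Haaland: 1/√f = -1.8 log₁₀[(0.000655/3.7)^1.11 + 6.9/1.966e+04] = -1.8 log₁₀[6.84e-05 + 0.000351] = 6.079, so f = 0.02706.
Darcy-Weisbach: ΔP = f(L/D)(ρV²/2) = 0.02706·(714.5/0.09625)·(997.6·0.1898²/2) = 0.02706·7423·17.98 = 3611 Pa.
ΔP = 3611 Pa = 0.03611 bar.

ΔP ≈ 0.03611 bar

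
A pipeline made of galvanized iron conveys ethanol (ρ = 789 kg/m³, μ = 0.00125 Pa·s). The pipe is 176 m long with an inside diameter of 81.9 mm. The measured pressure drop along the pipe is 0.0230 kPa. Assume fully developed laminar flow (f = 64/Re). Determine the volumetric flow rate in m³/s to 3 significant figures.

For laminar flow, f = 64/Re with Re = ρVD/μ, so Darcy-Weisbach reduces to ΔP = 32μLV/D². Solving for V: V = ΔP·D²/(32μL) = 23·(0.0819)²/(32·0.00125·176) = 0.02191 m/s.
Check: Re = ρVD/μ = 789·0.02191·0.0819/0.00125 = 1133 < 2300, so the laminar assumption holds.
Q = V·A = 0.02191·(π/4·0.0819²) = 0.0001154 m³/s = 1.15×10^-4 m³/s.

Q ≈ 1.15×10^-4 m³/s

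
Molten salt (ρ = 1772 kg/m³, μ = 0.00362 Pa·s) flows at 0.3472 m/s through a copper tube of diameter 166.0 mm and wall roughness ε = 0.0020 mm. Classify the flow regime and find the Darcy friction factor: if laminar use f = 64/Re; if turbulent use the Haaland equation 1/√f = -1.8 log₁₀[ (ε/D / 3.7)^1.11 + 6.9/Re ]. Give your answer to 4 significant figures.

f ≈ 0.02368

Re = ρVD/μ = 1772·0.3472·0.166/0.00362 = 2.821e+04.
Re > 4000 → turbulent. ε/D = 2e-06/0.166 = 1.2e-05; Haaland: 1/√f = -1.8 log₁₀[8.11e-07 + 0.000245] = 6.498, so f = 0.02368.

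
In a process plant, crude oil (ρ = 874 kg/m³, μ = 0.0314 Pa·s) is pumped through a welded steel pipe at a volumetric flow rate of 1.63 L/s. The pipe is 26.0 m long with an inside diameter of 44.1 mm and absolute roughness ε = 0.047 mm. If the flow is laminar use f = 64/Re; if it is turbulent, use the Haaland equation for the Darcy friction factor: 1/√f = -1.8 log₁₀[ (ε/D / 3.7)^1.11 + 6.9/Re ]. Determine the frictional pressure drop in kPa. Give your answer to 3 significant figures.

ΔP ≈ 14.3 kPa

Q = 1.63 L/s = 1.63/1000 = 0.00163 m³/s.
Cross-sectional area A = πD²/4 = π(0.0441)²/4 = 0.001527 m²; mean velocity V = Q/A = 0.00163/0.001527 = 1.067 m/s.
Reynolds number Re = ρVD/μ = 874 · 1.067 · 0.0441 / 0.0314 = 1310.
Re < 2300 → laminar flow, so f = 64/Re = 64/1310 = 0.04886 (the turbulent correlation is not needed).
Darcy-Weisbach: ΔP = f(L/D)(ρV²/2) = 0.04886·(26/0.0441)·(874·1.067²/2) = 0.04886·589.6·497.6 = 1.433e+04 Pa.
ΔP = 1.433e+04 Pa = 14.3 kPa.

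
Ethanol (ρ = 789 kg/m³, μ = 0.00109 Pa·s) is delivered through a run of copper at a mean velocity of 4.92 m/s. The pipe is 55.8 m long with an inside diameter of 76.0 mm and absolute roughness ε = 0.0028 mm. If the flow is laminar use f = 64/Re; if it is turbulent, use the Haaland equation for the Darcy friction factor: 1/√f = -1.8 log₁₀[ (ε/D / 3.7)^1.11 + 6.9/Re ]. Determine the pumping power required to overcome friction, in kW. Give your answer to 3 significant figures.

Reynolds number Re = ρVD/μ = 789 · 4.92 · 0.076 / 0.00109 = 2.707e+05.
Re > 4000 → turbulent. Relative roughness ε/D = 2.8e-06/0.076 = 3.68e-05. Haaland: 1/√f = -1.8 log₁₀[(3.68e-05/3.7)^1.11 + 6.9/2.707e+05] = -1.8 log₁₀[2.81e-06 + 2.55e-05] = 8.187, so f = 0.01492.
Darcy-Weisbach: ΔP = f(L/D)(ρV²/2) = 0.01492·(55.8/0.076)·(789·4.92²/2) = 0.01492·734.2·9549 = 1.046e+05 Pa.
Q = V·A = 4.92·0.004536 = 0.02232 m³/s.
Pumping power P = QΔP = 0.02232·1.046e+05 = 2335 W = 2.33 kW.

P ≈ 2.33 kW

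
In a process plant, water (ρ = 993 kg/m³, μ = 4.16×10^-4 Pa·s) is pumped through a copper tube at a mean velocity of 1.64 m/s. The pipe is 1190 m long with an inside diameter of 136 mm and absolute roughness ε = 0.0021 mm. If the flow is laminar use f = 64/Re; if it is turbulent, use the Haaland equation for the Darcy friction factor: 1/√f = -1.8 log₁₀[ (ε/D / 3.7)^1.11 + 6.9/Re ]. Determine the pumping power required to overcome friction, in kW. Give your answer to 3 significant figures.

Reynolds number Re = ρVD/μ = 993 · 1.64 · 0.136 / 0.000416 = 5.324e+05.
Re > 4000 → turbulent. Relative roughness ε/D = 2.1e-06/0.136 = 1.54e-05. Haaland: 1/√f = -1.8 log₁₀[(1.54e-05/3.7)^1.11 + 6.9/5.324e+05] = -1.8 log₁₀[1.07e-06 + 1.3e-05] = 8.735, so f = 0.0131.
Darcy-Weisbach: ΔP = f(L/D)(ρV²/2) = 0.0131·(1190/0.136)·(993·1.64²/2) = 0.0131·8750·1335 = 1.531e+05 Pa.
Q = V·A = 1.64·0.01453 = 0.02382 m³/s.
Pumping power P = QΔP = 0.02382·1.531e+05 = 3648 W = 3.65 kW.

P ≈ 3.65 kW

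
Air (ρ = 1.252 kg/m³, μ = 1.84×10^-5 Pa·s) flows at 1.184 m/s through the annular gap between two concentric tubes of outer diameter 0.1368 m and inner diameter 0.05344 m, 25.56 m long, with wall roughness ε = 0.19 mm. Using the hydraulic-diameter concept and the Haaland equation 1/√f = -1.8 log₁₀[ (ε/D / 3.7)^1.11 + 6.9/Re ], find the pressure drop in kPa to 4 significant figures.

ΔP ≈ 0.009972 kPa

Hydraulic diameter D_h = 4A/P = D_o - D_i = 0.1368 - 0.05344 = 0.08336 m.
Re = ρVD_h/μ = 1.252·1.184·0.08336/1.84e-05 = 6716.
ε/D_h = 0.00019/0.08336 = 0.00228; Haaland gives 1/√f = -1.8 log₁₀[0.000273+0.00103] = 5.195, so f = 0.03706.
ΔP = f(L/D_h)(ρV²/2) = 0.03706·25.56/0.08336·0.8776 = 9.972 Pa.
ΔP = 0.009972 kPa.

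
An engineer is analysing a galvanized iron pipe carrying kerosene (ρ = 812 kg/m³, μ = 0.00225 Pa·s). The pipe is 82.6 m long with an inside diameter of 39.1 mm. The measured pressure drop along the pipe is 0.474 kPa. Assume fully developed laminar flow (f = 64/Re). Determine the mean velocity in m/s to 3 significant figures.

V ≈ 0.122 m/s

For laminar flow, f = 64/Re with Re = ρVD/μ, so Darcy-Weisbach reduces to ΔP = 32μLV/D². Solving for V: V = ΔP·D²/(32μL) = 474·(0.0391)²/(32·0.00225·82.6) = 0.1218 m/s.
Check: Re = ρVD/μ = 812·0.1218·0.0391/0.00225 = 1719 < 2300, so the laminar assumption holds.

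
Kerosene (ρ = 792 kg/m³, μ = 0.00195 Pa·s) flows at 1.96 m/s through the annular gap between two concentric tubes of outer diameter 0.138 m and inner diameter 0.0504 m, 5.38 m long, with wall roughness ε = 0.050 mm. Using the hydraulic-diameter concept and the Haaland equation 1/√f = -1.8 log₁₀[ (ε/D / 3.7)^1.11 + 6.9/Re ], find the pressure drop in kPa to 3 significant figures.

ΔP ≈ 1.99 kPa

Hydraulic diameter D_h = 4A/P = D_o - D_i = 0.138 - 0.0504 = 0.0876 m.
Re = ρVD_h/μ = 792·1.96·0.0876/0.00195 = 6.973e+04.
ε/D_h = 5e-05/0.0876 = 0.000571; Haaland gives 1/√f = -1.8 log₁₀[5.87e-05+9.89e-05] = 6.844, so f = 0.02135.
ΔP = f(L/D_h)(ρV²/2) = 0.02135·5.38/0.0876·1521 = 1995 Pa.
ΔP = 1.99 kPa.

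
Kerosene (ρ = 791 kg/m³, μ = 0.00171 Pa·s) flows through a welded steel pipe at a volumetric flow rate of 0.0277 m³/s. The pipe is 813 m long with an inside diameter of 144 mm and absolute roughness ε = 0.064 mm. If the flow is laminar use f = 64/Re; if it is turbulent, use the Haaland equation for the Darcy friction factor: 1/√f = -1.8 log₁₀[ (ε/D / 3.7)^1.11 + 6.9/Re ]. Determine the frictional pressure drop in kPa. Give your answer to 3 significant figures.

Cross-sectional area A = πD²/4 = π(0.144)²/4 = 0.01629 m²; mean velocity V = Q/A = 0.0277/0.01629 = 1.701 m/s.
Reynolds number Re = ρVD/μ = 791 · 1.701 · 0.144 / 0.00171 = 1.133e+05.
Re > 4000 → turbulent. Relative roughness ε/D = 6.4e-05/0.144 = 0.000444. Haaland: 1/√f = -1.8 log₁₀[(0.000444/3.7)^1.11 + 6.9/1.133e+05] = -1.8 log₁₀[4.45e-05 + 6.09e-05] = 7.159, so f = 0.01951.
Darcy-Weisbach: ΔP = f(L/D)(ρV²/2) = 0.01951·(813/0.144)·(791·1.701²/2) = 0.01951·5646·1144 = 1.26e+05 Pa.
ΔP = 1.26e+05 Pa = 126 kPa.

ΔP ≈ 126 kPa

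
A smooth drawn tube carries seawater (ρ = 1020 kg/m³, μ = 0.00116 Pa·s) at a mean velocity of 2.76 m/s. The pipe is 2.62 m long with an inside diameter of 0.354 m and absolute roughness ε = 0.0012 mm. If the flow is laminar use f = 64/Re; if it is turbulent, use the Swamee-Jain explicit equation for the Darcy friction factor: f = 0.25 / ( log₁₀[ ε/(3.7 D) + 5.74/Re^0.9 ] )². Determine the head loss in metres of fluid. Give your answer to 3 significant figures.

h_f ≈ 0.0344 m

Reynolds number Re = ρVD/μ = 1020 · 2.76 · 0.354 / 0.00116 = 8.591e+05.
Re > 4000 → turbulent. Relative roughness ε/D = 1.2e-06/0.354 = 3.39e-06. Swamee-Jain: f = 0.25/(log₁₀[3.39e-06/3.7 + 5.74/8.591e+05^0.9])² = 0.25/(log₁₀[9.16e-07 + 2.62e-05])² = 0.25/(-4.567)² = 0.01199.
Darcy-Weisbach: ΔP = f(L/D)(ρV²/2) = 0.01199·(2.62/0.354)·(1020·2.76²/2) = 0.01199·7.401·3885 = 344.7 Pa.
Head loss h_f = ΔP/(ρg) = 344.7/(1020·9.81) = 0.0344 m.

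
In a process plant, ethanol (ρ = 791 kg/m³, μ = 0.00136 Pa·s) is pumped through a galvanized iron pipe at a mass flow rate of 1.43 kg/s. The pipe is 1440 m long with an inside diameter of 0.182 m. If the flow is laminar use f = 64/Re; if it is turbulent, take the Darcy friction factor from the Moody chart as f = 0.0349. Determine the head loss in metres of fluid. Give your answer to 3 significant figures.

A = πD²/4 = π(0.182)²/4 = 0.02602 m²; mean velocity V = ṁ/(ρA) = 1.43/(791 · 0.02602) = 0.06949 m/s.
Reynolds number Re = ρVD/μ = 791 · 0.06949 · 0.182 / 0.00136 = 7356.
Re > 4000 → turbulent; use the Moody-chart value f = 0.0349.
Darcy-Weisbach: ΔP = f(L/D)(ρV²/2) = 0.0349·(1440/0.182)·(791·0.06949²/2) = 0.0349·7912·1.91 = 527.4 Pa.
Head loss h_f = ΔP/(ρg) = 527.4/(791·9.81) = 0.0680 m.

h_f ≈ 0.0680 m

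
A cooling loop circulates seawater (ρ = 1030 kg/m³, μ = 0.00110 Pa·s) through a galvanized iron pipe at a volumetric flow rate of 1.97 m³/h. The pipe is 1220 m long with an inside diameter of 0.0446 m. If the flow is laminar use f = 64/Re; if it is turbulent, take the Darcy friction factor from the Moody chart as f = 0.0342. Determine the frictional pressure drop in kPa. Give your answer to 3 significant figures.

ΔP ≈ 59.1 kPa

Q = 1.97 m³/h = 1.97/3600 = 0.0005472 m³/s.
Cross-sectional area A = πD²/4 = π(0.0446)²/4 = 0.001562 m²; mean velocity V = Q/A = 0.0005472/0.001562 = 0.3503 m/s.
Reynolds number Re = ρVD/μ = 1030 · 0.3503 · 0.0446 / 0.0011 = 1.463e+04.
Re > 4000 → turbulent; use the Moody-chart value f = 0.0342.
Darcy-Weisbach: ΔP = f(L/D)(ρV²/2) = 0.0342·(1220/0.0446)·(1030·0.3503²/2) = 0.0342·2.735e+04·63.19 = 5.911e+04 Pa.
ΔP = 5.911e+04 Pa = 59.1 kPa.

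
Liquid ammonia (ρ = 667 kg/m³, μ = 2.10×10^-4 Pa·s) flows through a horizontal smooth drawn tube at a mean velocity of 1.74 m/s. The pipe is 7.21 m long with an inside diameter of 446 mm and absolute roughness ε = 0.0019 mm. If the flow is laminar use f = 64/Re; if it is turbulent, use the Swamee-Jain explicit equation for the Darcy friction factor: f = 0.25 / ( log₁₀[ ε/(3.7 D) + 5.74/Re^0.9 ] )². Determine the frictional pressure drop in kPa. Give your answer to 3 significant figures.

Reynolds number Re = ρVD/μ = 667 · 1.74 · 0.446 / 0.00021 = 2.465e+06.
Re > 4000 → turbulent. Relative roughness ε/D = 1.9e-06/0.446 = 4.26e-06. Swamee-Jain: f = 0.25/(log₁₀[4.26e-06/3.7 + 5.74/2.465e+06^0.9])² = 0.25/(log₁₀[1.15e-06 + 1.01e-05])² = 0.25/(-4.947)² = 0.01022.
Darcy-Weisbach: ΔP = f(L/D)(ρV²/2) = 0.01022·(7.21/0.446)·(667·1.74²/2) = 0.01022·16.17·1010 = 166.7 Pa.
ΔP = 166.7 Pa = 0.167 kPa.

ΔP ≈ 0.167 kPa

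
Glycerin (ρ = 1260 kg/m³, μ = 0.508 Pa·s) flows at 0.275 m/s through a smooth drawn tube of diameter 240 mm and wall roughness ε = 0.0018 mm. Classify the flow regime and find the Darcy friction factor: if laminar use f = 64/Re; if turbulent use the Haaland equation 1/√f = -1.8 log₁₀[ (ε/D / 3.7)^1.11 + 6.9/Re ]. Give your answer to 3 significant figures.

Re = ρVD/μ = 1260·0.275·0.24/0.508 = 163.7.
Re < 2300 → laminar, so f = 64/Re = 0.391 (roughness is irrelevant in laminar flow).

f ≈ 0.391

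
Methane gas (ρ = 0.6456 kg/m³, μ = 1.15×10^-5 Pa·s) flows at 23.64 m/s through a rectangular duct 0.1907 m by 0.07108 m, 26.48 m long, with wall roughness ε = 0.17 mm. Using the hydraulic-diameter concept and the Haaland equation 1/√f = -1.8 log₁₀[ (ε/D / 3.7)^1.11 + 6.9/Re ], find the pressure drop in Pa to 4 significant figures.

ΔP ≈ 1087 Pa

Hydraulic diameter D_h = 4A/P = 4·(0.1907·0.07108)/(2·(0.1907+0.07108)) = 0.05422/0.5236 = 0.1036 m.
Re = ρVD_h/μ = 0.6456·23.64·0.1036/1.15e-05 = 1.374e+05.
ε/D_h = 0.00017/0.1036 = 0.00164; Haaland gives 1/√f = -1.8 log₁₀[0.00019+5.02e-05] = 6.516, so f = 0.02355.
ΔP = f(L/D_h)(ρV²/2) = 0.02355·26.48/0.1036·180.4 = 1087 Pa.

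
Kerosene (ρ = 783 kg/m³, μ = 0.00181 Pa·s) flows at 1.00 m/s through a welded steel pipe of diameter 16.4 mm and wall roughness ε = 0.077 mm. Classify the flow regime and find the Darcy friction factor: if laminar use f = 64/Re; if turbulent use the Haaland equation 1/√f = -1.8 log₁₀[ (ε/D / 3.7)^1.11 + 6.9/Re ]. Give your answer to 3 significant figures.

f ≈ 0.0393

Re = ρVD/μ = 783·1·0.0164/0.00181 = 7095.
Re > 4000 → turbulent. ε/D = 7.7e-05/0.0164 = 0.0047; Haaland: 1/√f = -1.8 log₁₀[0.000609 + 0.000973] = 5.041, so f = 0.03934.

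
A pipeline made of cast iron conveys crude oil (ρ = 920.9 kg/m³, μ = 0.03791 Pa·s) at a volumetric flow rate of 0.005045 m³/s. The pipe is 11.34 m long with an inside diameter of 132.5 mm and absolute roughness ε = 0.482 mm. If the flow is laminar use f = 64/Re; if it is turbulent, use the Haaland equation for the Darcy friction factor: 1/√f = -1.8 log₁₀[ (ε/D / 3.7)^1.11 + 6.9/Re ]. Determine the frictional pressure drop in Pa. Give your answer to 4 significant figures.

Cross-sectional area A = πD²/4 = π(0.1325)²/4 = 0.01379 m²; mean velocity V = Q/A = 0.005045/0.01379 = 0.3659 m/s.
Reynolds number Re = ρVD/μ = 920.9 · 0.3659 · 0.1325 / 0.0379 = 1178.
Re < 2300 → laminar flow, so f = 64/Re = 64/1178 = 0.05435 (the turbulent correlation is not needed).
Darcy-Weisbach: ΔP = f(L/D)(ρV²/2) = 0.05435·(11.34/0.1325)·(920.9·0.3659²/2) = 0.05435·85.58·61.64 = 286.7 Pa.

ΔP ≈ 286.7 Pa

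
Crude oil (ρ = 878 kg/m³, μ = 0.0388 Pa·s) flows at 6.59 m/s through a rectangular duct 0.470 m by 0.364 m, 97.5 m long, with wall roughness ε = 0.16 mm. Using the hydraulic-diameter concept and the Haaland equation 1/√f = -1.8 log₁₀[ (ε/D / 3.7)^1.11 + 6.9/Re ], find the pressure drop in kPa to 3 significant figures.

Hydraulic diameter D_h = 4A/P = 4·(0.47·0.364)/(2·(0.47+0.364)) = 0.6843/1.668 = 0.4103 m.
Re = ρVD_h/μ = 878·6.59·0.4103/0.0388 = 6.118e+04.
ε/D_h = 0.00016/0.4103 = 0.00039; Haaland gives 1/√f = -1.8 log₁₀[3.85e-05+0.000113] = 6.876, so f = 0.02115.
ΔP = f(L/D_h)(ρV²/2) = 0.02115·97.5/0.4103·1.906e+04 = 9.582e+04 Pa.
ΔP = 95.8 kPa.

ΔP ≈ 95.8 kPa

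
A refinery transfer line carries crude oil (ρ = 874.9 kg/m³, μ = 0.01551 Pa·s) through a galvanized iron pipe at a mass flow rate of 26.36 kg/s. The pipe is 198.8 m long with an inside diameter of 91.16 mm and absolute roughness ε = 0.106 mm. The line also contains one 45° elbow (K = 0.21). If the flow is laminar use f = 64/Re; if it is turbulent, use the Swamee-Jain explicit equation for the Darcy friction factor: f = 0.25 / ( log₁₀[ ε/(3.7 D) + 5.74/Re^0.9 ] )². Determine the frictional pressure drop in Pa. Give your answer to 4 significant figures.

A = πD²/4 = π(0.09116)²/4 = 0.006527 m²; mean velocity V = ṁ/(ρA) = 26.36/(874.9 · 0.006527) = 4.616 m/s.
Reynolds number Re = ρVD/μ = 874.9 · 4.616 · 0.09116 / 0.0155 = 2.374e+04.
Re > 4000 → turbulent. Relative roughness ε/D = 0.000106/0.09116 = 0.00116. Swamee-Jain: f = 0.25/(log₁₀[0.00116/3.7 + 5.74/2.374e+04^0.9])² = 0.25/(log₁₀[0.000314 + 0.000662])² = 0.25/(-3.01)² = 0.02759.
Total minor-loss coefficient ΣK = 1·0.21 = 0.21.
ΔP = [f·L/D + ΣK]·(ρV²/2) = [0.02759·198.8/0.09116 + 0.21]·(874.9·4.616²/2) = [60.16 + 0.21]·9322 = 5.628e+05 Pa.

ΔP ≈ 562800 Pa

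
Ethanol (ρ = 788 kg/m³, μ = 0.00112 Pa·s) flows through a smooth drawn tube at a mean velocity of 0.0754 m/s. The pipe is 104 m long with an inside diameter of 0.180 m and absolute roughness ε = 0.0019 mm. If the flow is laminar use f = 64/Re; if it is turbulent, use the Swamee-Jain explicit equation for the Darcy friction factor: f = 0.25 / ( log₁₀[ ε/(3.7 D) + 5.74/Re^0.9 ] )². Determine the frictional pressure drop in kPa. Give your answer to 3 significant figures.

ΔP ≈ 0.0406 kPa

Reynolds number Re = ρVD/μ = 788 · 0.0754 · 0.18 / 0.00112 = 9549.
Re > 4000 → turbulent. Relative roughness ε/D = 1.9e-06/0.18 = 1.06e-05. Swamee-Jain: f = 0.25/(log₁₀[1.06e-05/3.7 + 5.74/9549^0.9])² = 0.25/(log₁₀[2.85e-06 + 0.0015])² = 0.25/(-2.822)² = 0.03139.
Darcy-Weisbach: ΔP = f(L/D)(ρV²/2) = 0.03139·(104/0.18)·(788·0.0754²/2) = 0.03139·577.8·2.24 = 40.62 Pa.
ΔP = 40.62 Pa = 0.0406 kPa.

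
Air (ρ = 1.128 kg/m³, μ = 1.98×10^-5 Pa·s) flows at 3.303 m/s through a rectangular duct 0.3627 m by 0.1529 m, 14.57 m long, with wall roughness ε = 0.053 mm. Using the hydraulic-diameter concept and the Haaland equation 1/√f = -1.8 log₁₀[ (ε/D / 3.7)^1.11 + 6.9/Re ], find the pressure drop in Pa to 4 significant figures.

Hydraulic diameter D_h = 4A/P = 4·(0.3627·0.1529)/(2·(0.3627+0.1529)) = 0.2218/1.031 = 0.2151 m.
Re = ρVD_h/μ = 1.128·3.303·0.2151/1.98e-05 = 4.048e+04.
ε/D_h = 5.3e-05/0.2151 = 0.000246; Haaland gives 1/√f = -1.8 log₁₀[2.31e-05+0.00017] = 6.684, so f = 0.02239.
ΔP = f(L/D_h)(ρV²/2) = 0.02239·14.57/0.2151·6.153 = 9.329 Pa.

ΔP ≈ 9.329 Pa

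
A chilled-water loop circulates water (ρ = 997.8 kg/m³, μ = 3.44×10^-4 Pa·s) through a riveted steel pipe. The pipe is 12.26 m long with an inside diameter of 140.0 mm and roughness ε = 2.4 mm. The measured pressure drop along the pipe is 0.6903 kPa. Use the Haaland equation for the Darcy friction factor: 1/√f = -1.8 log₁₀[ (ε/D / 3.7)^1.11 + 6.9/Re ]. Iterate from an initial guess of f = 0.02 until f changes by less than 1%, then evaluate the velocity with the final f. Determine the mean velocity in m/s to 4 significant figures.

Rearranging Darcy-Weisbach: V = √(2·ΔP·D/(f·L·ρ)). With ε/D = 0.0024/0.14 = 0.0171, iterate starting from f = 0.02:
  f = 0.02 → V = √(2·690.3·0.14/(0.02·12.26·997.8)) = 0.8888 m/s; Re = ρVD/μ = 3.609e+05; f → 0.04609
  f = 0.04609 → V = 0.5855 m/s; Re = 2.378e+05; f → 0.04615
Converged (Δf/f < 1%). With the final f = 0.04615: V = √(2·690.3·0.14/(0.04615·12.26·997.8)) = 0.5851 m/s.

V ≈ 0.5851 m/s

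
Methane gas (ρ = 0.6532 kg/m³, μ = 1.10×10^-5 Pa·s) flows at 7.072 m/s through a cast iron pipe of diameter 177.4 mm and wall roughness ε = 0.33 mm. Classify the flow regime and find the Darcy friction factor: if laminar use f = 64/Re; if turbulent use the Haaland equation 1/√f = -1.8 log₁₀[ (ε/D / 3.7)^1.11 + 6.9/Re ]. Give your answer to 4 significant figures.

f ≈ 0.02508

Re = ρVD/μ = 0.6532·7.072·0.1774/1.1e-05 = 7.45e+04.
Re > 4000 → turbulent. ε/D = 0.00033/0.1774 = 0.00186; Haaland: 1/√f = -1.8 log₁₀[0.000218 + 9.26e-05] = 6.314, so f = 0.02508.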